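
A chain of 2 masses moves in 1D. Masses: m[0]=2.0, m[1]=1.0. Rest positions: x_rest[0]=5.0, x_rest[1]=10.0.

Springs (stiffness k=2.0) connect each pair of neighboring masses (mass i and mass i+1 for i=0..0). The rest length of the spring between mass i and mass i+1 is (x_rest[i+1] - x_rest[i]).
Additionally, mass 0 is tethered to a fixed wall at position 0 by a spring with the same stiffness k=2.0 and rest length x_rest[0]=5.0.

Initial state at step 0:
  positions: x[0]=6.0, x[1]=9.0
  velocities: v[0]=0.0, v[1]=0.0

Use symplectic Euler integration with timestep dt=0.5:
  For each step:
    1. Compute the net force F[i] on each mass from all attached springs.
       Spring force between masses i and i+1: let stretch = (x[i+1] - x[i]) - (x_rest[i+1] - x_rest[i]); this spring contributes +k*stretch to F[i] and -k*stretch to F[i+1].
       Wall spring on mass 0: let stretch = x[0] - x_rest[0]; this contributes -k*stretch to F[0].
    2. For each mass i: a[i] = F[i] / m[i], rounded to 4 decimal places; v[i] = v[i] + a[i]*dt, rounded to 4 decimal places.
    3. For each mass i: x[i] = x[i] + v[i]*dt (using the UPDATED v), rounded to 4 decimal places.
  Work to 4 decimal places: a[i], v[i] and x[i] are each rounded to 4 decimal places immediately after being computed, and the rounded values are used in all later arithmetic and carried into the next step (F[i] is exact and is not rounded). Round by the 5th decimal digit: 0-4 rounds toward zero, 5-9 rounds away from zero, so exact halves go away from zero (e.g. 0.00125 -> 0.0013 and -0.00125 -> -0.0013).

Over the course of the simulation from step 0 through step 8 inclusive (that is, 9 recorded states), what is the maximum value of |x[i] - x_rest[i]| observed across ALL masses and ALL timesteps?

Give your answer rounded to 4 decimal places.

Answer: 1.5292

Derivation:
Step 0: x=[6.0000 9.0000] v=[0.0000 0.0000]
Step 1: x=[5.2500 10.0000] v=[-1.5000 2.0000]
Step 2: x=[4.3750 11.1250] v=[-1.7500 2.2500]
Step 3: x=[4.0938 11.3750] v=[-0.5625 0.5000]
Step 4: x=[4.6094 10.4844] v=[1.0312 -1.7812]
Step 5: x=[5.4414 9.1563] v=[1.6640 -2.6562]
Step 6: x=[5.8418 8.4708] v=[0.8008 -1.3711]
Step 7: x=[5.4390 8.9708] v=[-0.8056 0.9999]
Step 8: x=[4.5594 10.2049] v=[-1.7592 2.4681]
Max displacement = 1.5292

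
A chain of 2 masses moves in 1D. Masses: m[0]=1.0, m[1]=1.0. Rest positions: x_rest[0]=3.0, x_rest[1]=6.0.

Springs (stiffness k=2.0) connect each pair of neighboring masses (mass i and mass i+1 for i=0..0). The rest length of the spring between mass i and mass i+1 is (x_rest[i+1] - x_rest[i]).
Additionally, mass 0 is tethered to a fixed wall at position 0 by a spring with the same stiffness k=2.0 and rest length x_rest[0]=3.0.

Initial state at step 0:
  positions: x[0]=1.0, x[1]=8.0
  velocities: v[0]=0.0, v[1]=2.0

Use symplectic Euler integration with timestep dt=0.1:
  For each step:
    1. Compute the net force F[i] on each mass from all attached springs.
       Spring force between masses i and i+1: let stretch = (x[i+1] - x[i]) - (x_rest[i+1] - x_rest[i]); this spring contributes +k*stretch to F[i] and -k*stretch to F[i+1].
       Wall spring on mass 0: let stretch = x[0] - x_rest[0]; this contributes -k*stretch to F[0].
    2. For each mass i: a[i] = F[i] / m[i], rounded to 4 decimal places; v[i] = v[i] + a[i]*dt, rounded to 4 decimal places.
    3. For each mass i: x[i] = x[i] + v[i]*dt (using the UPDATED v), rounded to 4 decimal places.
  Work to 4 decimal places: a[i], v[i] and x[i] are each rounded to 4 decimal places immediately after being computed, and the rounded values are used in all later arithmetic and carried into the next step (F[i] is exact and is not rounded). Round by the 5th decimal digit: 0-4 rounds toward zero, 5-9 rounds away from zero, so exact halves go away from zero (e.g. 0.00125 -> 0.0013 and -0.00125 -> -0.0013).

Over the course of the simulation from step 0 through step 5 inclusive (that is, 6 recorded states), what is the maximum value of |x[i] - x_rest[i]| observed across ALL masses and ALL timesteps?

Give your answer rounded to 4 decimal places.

Answer: 2.1600

Derivation:
Step 0: x=[1.0000 8.0000] v=[0.0000 2.0000]
Step 1: x=[1.1200 8.1200] v=[1.2000 1.2000]
Step 2: x=[1.3576 8.1600] v=[2.3760 0.4000]
Step 3: x=[1.7041 8.1240] v=[3.4650 -0.3605]
Step 4: x=[2.1449 8.0196] v=[4.4082 -1.0445]
Step 5: x=[2.6603 7.8577] v=[5.1542 -1.6194]
Max displacement = 2.1600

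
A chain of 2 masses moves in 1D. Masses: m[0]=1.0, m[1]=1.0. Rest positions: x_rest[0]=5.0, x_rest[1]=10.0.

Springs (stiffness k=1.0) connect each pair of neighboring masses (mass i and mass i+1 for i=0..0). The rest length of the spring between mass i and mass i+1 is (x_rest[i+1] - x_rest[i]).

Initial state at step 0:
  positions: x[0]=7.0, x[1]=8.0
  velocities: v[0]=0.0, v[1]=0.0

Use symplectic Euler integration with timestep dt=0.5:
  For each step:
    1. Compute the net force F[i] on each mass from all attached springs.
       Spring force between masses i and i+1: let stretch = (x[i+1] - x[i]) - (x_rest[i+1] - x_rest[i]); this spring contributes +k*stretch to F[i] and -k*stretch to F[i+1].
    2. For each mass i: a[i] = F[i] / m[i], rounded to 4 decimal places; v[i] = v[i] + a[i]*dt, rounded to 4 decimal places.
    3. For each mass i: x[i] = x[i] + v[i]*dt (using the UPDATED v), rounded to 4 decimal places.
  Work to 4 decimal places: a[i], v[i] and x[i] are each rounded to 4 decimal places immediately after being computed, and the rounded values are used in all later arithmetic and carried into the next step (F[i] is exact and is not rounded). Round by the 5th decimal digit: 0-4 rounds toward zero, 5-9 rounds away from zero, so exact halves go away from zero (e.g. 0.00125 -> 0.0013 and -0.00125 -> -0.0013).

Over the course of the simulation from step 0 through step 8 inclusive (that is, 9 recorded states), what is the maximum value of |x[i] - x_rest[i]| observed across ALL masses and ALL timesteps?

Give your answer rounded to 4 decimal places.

Answer: 2.1250

Derivation:
Step 0: x=[7.0000 8.0000] v=[0.0000 0.0000]
Step 1: x=[6.0000 9.0000] v=[-2.0000 2.0000]
Step 2: x=[4.5000 10.5000] v=[-3.0000 3.0000]
Step 3: x=[3.2500 11.7500] v=[-2.5000 2.5000]
Step 4: x=[2.8750 12.1250] v=[-0.7500 0.7500]
Step 5: x=[3.5625 11.4375] v=[1.3750 -1.3750]
Step 6: x=[4.9688 10.0313] v=[2.8125 -2.8125]
Step 7: x=[6.3907 8.6094] v=[2.8438 -2.8438]
Step 8: x=[7.1173 7.8828] v=[1.4532 -1.4532]
Max displacement = 2.1250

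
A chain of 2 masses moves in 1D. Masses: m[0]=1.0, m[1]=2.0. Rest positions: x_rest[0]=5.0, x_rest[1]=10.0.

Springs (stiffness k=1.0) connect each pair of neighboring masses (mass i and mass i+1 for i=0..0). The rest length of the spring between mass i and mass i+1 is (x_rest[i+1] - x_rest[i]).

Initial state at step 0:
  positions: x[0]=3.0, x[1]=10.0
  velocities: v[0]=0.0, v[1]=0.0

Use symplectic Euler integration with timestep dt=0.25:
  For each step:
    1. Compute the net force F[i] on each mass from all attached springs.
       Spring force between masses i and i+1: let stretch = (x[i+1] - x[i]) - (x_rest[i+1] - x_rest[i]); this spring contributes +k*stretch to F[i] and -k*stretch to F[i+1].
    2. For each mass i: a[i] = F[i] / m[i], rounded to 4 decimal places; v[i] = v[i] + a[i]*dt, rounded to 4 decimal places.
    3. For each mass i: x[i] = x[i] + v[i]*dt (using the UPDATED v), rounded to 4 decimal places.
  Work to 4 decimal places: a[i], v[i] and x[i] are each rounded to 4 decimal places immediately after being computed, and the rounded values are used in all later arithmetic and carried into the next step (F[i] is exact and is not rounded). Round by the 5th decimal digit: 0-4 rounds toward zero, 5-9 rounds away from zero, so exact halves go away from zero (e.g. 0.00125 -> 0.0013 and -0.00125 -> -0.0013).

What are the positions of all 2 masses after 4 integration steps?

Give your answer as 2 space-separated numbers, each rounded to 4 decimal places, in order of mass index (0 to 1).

Answer: 4.0818 9.4591

Derivation:
Step 0: x=[3.0000 10.0000] v=[0.0000 0.0000]
Step 1: x=[3.1250 9.9375] v=[0.5000 -0.2500]
Step 2: x=[3.3633 9.8184] v=[0.9531 -0.4766]
Step 3: x=[3.6925 9.6538] v=[1.3169 -0.6585]
Step 4: x=[4.0818 9.4591] v=[1.5572 -0.7787]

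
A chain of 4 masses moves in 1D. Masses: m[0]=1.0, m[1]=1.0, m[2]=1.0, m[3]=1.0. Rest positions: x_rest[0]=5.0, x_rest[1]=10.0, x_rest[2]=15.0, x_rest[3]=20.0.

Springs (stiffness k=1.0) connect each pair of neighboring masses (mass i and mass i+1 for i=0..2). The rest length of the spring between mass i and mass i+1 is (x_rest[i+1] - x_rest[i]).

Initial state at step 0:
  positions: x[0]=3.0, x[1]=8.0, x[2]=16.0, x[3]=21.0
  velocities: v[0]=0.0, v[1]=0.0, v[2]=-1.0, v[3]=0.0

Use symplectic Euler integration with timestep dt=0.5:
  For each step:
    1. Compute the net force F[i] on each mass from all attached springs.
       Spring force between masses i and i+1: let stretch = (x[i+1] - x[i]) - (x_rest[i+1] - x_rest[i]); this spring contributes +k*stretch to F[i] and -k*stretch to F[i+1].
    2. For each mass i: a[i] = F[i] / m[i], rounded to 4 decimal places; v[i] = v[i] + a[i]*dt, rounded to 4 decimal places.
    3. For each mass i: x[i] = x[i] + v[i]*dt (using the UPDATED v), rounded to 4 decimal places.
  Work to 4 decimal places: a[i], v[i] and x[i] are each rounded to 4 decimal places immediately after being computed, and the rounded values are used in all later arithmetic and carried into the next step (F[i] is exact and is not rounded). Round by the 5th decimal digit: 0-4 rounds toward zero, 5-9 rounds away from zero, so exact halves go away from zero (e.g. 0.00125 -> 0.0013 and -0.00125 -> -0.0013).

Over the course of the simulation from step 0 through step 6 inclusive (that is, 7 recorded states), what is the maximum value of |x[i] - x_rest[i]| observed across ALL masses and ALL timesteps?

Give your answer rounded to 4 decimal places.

Answer: 3.4843

Derivation:
Step 0: x=[3.0000 8.0000 16.0000 21.0000] v=[0.0000 0.0000 -1.0000 0.0000]
Step 1: x=[3.0000 8.7500 14.7500 21.0000] v=[0.0000 1.5000 -2.5000 0.0000]
Step 2: x=[3.1875 9.5625 13.5625 20.6875] v=[0.3750 1.6250 -2.3750 -0.6250]
Step 3: x=[3.7188 9.7813 13.1563 19.8438] v=[1.0625 0.4375 -0.8125 -1.6875]
Step 4: x=[4.5157 9.3282 13.5782 18.5782] v=[1.5938 -0.9063 0.8438 -2.5313]
Step 5: x=[5.2658 8.7344 14.1876 17.3126] v=[1.5001 -1.1876 1.2188 -2.5313]
Step 6: x=[5.6330 8.6368 14.2150 16.5157] v=[0.7344 -0.1953 0.0547 -1.5938]
Max displacement = 3.4843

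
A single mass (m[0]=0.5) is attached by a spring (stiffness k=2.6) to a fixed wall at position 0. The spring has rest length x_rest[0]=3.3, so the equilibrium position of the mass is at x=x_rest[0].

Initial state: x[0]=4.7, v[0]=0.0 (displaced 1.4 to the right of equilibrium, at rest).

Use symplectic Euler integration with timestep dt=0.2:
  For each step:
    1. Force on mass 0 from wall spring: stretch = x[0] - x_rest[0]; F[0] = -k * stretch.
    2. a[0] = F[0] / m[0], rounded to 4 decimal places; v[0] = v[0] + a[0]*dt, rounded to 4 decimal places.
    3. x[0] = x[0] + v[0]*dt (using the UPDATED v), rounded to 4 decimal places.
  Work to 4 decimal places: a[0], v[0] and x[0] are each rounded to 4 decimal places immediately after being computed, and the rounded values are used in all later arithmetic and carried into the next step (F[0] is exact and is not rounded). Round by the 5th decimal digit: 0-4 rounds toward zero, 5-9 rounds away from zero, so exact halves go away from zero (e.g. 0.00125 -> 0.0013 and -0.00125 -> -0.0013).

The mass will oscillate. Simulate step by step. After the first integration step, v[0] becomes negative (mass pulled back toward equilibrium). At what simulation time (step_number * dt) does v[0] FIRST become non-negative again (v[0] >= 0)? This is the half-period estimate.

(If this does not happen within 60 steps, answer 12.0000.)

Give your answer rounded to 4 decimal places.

Answer: 1.4000

Derivation:
Step 0: x=[4.7000] v=[0.0000]
Step 1: x=[4.4088] v=[-1.4560]
Step 2: x=[3.8870] v=[-2.6092]
Step 3: x=[3.2431] v=[-3.2197]
Step 4: x=[2.6110] v=[-3.1605]
Step 5: x=[2.1222] v=[-2.4439]
Step 6: x=[1.8784] v=[-1.2190]
Step 7: x=[1.9303] v=[0.2595]
First v>=0 after going negative at step 7, time=1.4000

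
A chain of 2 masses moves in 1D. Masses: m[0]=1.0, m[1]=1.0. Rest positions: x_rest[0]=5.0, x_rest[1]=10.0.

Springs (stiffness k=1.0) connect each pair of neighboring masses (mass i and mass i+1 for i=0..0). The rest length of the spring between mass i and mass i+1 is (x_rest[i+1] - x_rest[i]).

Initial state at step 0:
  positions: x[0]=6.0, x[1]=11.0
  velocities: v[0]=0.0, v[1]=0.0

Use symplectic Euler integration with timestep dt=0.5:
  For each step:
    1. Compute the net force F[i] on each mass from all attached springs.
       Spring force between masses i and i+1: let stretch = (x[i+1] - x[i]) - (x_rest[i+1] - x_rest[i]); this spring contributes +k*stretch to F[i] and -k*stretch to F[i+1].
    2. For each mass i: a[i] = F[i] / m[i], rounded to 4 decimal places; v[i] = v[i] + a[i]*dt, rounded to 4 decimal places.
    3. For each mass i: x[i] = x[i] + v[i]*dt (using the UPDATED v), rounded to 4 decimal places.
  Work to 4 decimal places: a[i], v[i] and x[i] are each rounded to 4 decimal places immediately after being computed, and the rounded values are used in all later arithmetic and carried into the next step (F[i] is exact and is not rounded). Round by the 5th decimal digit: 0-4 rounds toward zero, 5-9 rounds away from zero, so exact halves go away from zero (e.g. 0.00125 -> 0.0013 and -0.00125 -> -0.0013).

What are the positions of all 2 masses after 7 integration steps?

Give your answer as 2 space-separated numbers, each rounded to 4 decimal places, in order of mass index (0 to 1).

Step 0: x=[6.0000 11.0000] v=[0.0000 0.0000]
Step 1: x=[6.0000 11.0000] v=[0.0000 0.0000]
Step 2: x=[6.0000 11.0000] v=[0.0000 0.0000]
Step 3: x=[6.0000 11.0000] v=[0.0000 0.0000]
Step 4: x=[6.0000 11.0000] v=[0.0000 0.0000]
Step 5: x=[6.0000 11.0000] v=[0.0000 0.0000]
Step 6: x=[6.0000 11.0000] v=[0.0000 0.0000]
Step 7: x=[6.0000 11.0000] v=[0.0000 0.0000]

Answer: 6.0000 11.0000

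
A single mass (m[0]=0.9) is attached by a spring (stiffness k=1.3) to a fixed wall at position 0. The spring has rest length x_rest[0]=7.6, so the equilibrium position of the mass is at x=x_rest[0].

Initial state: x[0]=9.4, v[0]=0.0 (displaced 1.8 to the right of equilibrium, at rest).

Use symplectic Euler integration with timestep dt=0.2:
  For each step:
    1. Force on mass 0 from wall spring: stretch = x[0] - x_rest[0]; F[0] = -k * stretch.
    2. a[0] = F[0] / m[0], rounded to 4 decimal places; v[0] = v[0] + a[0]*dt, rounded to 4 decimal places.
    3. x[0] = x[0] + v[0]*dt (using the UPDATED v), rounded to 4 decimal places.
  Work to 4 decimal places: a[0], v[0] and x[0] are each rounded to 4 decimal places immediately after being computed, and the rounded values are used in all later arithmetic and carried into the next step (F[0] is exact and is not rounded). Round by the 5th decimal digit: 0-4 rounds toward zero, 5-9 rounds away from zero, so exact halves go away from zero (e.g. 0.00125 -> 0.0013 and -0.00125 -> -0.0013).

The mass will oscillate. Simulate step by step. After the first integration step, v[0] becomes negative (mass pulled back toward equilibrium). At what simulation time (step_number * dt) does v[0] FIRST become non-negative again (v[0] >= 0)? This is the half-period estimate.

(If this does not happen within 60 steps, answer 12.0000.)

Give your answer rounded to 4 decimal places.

Step 0: x=[9.4000] v=[0.0000]
Step 1: x=[9.2960] v=[-0.5200]
Step 2: x=[9.0940] v=[-1.0100]
Step 3: x=[8.8057] v=[-1.4416]
Step 4: x=[8.4477] v=[-1.7899]
Step 5: x=[8.0407] v=[-2.0348]
Step 6: x=[7.6083] v=[-2.1621]
Step 7: x=[7.1754] v=[-2.1645]
Step 8: x=[6.7670] v=[-2.0418]
Step 9: x=[6.4068] v=[-1.8012]
Step 10: x=[6.1155] v=[-1.4565]
Step 11: x=[5.9100] v=[-1.0276]
Step 12: x=[5.8021] v=[-0.5394]
Step 13: x=[5.7981] v=[-0.0200]
Step 14: x=[5.8982] v=[0.5005]
First v>=0 after going negative at step 14, time=2.8000

Answer: 2.8000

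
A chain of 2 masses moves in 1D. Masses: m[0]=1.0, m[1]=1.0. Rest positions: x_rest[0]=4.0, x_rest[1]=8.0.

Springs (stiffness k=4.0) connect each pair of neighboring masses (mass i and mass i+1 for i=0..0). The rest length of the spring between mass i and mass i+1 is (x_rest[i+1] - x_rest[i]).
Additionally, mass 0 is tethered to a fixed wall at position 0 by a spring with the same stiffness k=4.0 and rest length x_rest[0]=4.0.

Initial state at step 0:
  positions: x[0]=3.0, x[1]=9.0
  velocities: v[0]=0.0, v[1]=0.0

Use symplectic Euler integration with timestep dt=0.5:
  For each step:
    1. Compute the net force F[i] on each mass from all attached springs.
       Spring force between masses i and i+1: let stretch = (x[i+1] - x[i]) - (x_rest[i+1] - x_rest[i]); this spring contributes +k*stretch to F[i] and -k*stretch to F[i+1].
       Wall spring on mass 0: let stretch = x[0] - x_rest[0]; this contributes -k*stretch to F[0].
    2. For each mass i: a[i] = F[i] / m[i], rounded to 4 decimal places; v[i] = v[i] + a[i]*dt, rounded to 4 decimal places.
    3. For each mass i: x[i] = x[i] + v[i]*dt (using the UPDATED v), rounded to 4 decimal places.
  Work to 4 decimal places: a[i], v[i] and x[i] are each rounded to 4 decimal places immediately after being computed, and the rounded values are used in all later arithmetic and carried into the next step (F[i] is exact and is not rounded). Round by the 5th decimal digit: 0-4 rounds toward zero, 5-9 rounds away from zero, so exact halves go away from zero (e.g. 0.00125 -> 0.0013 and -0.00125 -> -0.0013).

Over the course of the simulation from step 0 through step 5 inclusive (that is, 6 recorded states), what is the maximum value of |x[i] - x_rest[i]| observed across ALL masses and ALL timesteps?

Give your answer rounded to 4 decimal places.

Step 0: x=[3.0000 9.0000] v=[0.0000 0.0000]
Step 1: x=[6.0000 7.0000] v=[6.0000 -4.0000]
Step 2: x=[4.0000 8.0000] v=[-4.0000 2.0000]
Step 3: x=[2.0000 9.0000] v=[-4.0000 2.0000]
Step 4: x=[5.0000 7.0000] v=[6.0000 -4.0000]
Step 5: x=[5.0000 7.0000] v=[0.0000 0.0000]
Max displacement = 2.0000

Answer: 2.0000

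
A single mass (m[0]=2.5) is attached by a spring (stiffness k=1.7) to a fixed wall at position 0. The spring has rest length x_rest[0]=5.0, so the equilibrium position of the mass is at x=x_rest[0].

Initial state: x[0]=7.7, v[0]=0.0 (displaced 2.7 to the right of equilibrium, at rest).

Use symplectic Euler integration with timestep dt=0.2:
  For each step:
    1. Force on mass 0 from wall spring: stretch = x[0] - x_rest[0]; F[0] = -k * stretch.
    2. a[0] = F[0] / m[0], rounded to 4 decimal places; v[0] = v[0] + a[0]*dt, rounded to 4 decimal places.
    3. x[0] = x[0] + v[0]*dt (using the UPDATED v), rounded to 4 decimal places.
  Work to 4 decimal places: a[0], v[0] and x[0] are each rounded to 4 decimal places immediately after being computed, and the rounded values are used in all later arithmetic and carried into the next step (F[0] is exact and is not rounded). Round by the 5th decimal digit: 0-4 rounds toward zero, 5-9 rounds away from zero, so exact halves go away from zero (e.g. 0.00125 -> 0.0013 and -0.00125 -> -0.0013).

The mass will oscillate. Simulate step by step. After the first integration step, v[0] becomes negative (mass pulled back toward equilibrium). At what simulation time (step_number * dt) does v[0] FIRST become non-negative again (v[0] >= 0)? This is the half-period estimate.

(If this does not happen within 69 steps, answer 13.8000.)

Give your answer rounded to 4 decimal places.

Step 0: x=[7.7000] v=[0.0000]
Step 1: x=[7.6266] v=[-0.3672]
Step 2: x=[7.4817] v=[-0.7244]
Step 3: x=[7.2693] v=[-1.0619]
Step 4: x=[6.9952] v=[-1.3705]
Step 5: x=[6.6668] v=[-1.6418]
Step 6: x=[6.2931] v=[-1.8685]
Step 7: x=[5.8842] v=[-2.0444]
Step 8: x=[5.4513] v=[-2.1647]
Step 9: x=[5.0061] v=[-2.2261]
Step 10: x=[4.5607] v=[-2.2269]
Step 11: x=[4.1273] v=[-2.1672]
Step 12: x=[3.7176] v=[-2.0485]
Step 13: x=[3.3428] v=[-1.8741]
Step 14: x=[3.0131] v=[-1.6487]
Step 15: x=[2.7374] v=[-1.3785]
Step 16: x=[2.5232] v=[-1.0708]
Step 17: x=[2.3764] v=[-0.7340]
Step 18: x=[2.3010] v=[-0.3772]
Step 19: x=[2.2990] v=[-0.0101]
Step 20: x=[2.3704] v=[0.3572]
First v>=0 after going negative at step 20, time=4.0000

Answer: 4.0000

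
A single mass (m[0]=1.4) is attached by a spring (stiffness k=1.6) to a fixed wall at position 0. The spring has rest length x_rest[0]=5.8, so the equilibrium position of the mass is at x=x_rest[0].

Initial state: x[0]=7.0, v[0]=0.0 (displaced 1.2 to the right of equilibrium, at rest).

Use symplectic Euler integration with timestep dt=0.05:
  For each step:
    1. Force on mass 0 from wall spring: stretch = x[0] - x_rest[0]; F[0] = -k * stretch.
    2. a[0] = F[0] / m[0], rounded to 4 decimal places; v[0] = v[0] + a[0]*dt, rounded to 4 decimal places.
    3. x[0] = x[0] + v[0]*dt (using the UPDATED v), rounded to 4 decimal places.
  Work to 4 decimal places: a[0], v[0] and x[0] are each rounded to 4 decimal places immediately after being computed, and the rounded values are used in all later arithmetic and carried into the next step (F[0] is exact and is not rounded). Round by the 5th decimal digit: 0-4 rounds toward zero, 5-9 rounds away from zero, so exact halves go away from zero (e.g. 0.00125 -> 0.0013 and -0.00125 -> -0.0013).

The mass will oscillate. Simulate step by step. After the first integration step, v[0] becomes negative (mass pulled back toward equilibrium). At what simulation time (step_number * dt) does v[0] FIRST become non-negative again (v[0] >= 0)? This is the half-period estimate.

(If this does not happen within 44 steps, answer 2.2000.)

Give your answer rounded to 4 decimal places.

Answer: 2.2000

Derivation:
Step 0: x=[7.0000] v=[0.0000]
Step 1: x=[6.9966] v=[-0.0686]
Step 2: x=[6.9898] v=[-0.1370]
Step 3: x=[6.9796] v=[-0.2050]
Step 4: x=[6.9660] v=[-0.2724]
Step 5: x=[6.9491] v=[-0.3390]
Step 6: x=[6.9289] v=[-0.4047]
Step 7: x=[6.9054] v=[-0.4692]
Step 8: x=[6.8788] v=[-0.5324]
Step 9: x=[6.8491] v=[-0.5940]
Step 10: x=[6.8164] v=[-0.6540]
Step 11: x=[6.7808] v=[-0.7121]
Step 12: x=[6.7424] v=[-0.7681]
Step 13: x=[6.7013] v=[-0.8220]
Step 14: x=[6.6576] v=[-0.8735]
Step 15: x=[6.6115] v=[-0.9225]
Step 16: x=[6.5631] v=[-0.9689]
Step 17: x=[6.5125] v=[-1.0125]
Step 18: x=[6.4598] v=[-1.0532]
Step 19: x=[6.4053] v=[-1.0909]
Step 20: x=[6.3490] v=[-1.1255]
Step 21: x=[6.2912] v=[-1.1569]
Step 22: x=[6.2320] v=[-1.1850]
Step 23: x=[6.1715] v=[-1.2097]
Step 24: x=[6.1100] v=[-1.2309]
Step 25: x=[6.0476] v=[-1.2486]
Step 26: x=[5.9845] v=[-1.2628]
Step 27: x=[5.9208] v=[-1.2733]
Step 28: x=[5.8568] v=[-1.2802]
Step 29: x=[5.7926] v=[-1.2834]
Step 30: x=[5.7285] v=[-1.2830]
Step 31: x=[5.6646] v=[-1.2789]
Step 32: x=[5.6010] v=[-1.2712]
Step 33: x=[5.5380] v=[-1.2598]
Step 34: x=[5.4758] v=[-1.2448]
Step 35: x=[5.4145] v=[-1.2263]
Step 36: x=[5.3543] v=[-1.2043]
Step 37: x=[5.2954] v=[-1.1788]
Step 38: x=[5.2379] v=[-1.1500]
Step 39: x=[5.1820] v=[-1.1179]
Step 40: x=[5.1279] v=[-1.0826]
Step 41: x=[5.0757] v=[-1.0442]
Step 42: x=[5.0256] v=[-1.0028]
Step 43: x=[4.9777] v=[-0.9586]
Step 44: x=[4.9321] v=[-0.9116]
v[0] did not become non-negative within 44 steps; using fallback time=2.2000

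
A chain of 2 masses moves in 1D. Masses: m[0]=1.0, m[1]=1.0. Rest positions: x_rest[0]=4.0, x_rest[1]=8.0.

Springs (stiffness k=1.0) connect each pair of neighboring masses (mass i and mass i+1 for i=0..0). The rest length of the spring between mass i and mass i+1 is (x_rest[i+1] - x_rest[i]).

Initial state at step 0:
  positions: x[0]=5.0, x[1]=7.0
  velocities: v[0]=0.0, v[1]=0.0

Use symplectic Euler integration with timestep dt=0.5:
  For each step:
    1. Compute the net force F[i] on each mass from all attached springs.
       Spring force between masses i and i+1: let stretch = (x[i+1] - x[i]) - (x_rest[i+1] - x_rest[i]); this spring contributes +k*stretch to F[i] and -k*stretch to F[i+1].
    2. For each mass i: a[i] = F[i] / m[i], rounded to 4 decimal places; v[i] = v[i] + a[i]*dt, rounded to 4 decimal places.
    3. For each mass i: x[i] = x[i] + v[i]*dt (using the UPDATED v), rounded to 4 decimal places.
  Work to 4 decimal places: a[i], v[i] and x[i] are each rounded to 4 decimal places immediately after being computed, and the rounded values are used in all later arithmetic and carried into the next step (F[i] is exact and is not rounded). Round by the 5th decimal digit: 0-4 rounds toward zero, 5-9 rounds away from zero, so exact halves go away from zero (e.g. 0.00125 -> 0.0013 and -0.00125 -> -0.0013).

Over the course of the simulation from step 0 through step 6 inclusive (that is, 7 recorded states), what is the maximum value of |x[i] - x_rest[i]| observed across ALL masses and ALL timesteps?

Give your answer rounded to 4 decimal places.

Step 0: x=[5.0000 7.0000] v=[0.0000 0.0000]
Step 1: x=[4.5000 7.5000] v=[-1.0000 1.0000]
Step 2: x=[3.7500 8.2500] v=[-1.5000 1.5000]
Step 3: x=[3.1250 8.8750] v=[-1.2500 1.2500]
Step 4: x=[2.9375 9.0625] v=[-0.3750 0.3750]
Step 5: x=[3.2813 8.7188] v=[0.6875 -0.6875]
Step 6: x=[3.9845 8.0157] v=[1.4063 -1.4063]
Max displacement = 1.0625

Answer: 1.0625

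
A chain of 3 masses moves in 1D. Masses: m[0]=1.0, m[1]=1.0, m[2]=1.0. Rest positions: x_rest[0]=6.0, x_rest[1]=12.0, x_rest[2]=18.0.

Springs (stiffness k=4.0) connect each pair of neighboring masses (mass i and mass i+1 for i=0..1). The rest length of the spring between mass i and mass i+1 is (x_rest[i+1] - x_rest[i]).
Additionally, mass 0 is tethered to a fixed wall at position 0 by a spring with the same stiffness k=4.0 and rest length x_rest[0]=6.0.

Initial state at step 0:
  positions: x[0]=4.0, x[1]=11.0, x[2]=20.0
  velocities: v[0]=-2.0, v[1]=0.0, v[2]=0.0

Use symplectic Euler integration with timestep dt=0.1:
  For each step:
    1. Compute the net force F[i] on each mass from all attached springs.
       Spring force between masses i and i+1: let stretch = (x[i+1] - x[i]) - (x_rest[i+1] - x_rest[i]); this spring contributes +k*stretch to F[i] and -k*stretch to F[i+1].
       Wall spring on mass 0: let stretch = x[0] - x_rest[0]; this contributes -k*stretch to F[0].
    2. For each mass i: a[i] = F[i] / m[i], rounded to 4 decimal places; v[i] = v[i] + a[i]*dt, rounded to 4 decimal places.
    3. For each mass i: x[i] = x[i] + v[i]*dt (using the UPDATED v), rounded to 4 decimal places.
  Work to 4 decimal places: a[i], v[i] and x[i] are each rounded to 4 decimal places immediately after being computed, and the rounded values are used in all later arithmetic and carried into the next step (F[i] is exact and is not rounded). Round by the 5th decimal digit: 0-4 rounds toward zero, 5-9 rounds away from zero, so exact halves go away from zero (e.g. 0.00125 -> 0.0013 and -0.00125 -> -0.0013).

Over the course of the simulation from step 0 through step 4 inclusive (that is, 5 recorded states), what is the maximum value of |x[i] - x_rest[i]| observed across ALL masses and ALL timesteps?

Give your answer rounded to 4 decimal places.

Step 0: x=[4.0000 11.0000 20.0000] v=[-2.0000 0.0000 0.0000]
Step 1: x=[3.9200 11.0800 19.8800] v=[-0.8000 0.8000 -1.2000]
Step 2: x=[3.9696 11.2256 19.6480] v=[0.4960 1.4560 -2.3200]
Step 3: x=[4.1507 11.4179 19.3191] v=[1.8106 1.9226 -3.2890]
Step 4: x=[4.4564 11.6355 18.9142] v=[3.0572 2.1762 -4.0495]
Max displacement = 2.0800

Answer: 2.0800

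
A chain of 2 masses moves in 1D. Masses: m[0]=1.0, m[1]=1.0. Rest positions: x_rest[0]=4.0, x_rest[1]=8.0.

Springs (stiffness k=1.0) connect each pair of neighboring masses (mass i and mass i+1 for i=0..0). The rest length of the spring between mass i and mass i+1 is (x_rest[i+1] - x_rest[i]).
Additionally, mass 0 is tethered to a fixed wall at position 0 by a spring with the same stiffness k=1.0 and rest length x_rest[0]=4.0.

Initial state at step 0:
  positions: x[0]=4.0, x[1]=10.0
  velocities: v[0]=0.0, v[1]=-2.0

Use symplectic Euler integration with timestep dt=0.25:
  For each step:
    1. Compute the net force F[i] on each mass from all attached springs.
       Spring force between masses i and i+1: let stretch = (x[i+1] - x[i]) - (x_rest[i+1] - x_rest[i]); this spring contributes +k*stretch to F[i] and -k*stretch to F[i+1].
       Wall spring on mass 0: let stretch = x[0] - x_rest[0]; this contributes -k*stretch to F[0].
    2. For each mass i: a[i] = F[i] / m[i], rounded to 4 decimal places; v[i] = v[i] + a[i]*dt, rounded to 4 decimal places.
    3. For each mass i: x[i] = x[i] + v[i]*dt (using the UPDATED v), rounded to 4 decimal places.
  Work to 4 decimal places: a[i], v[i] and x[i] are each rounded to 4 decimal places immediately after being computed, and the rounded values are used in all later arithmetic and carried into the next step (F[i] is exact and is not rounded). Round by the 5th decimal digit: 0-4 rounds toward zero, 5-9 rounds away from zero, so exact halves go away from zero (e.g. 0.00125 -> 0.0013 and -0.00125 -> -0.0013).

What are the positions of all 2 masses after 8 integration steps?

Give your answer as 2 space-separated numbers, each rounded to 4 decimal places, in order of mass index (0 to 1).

Step 0: x=[4.0000 10.0000] v=[0.0000 -2.0000]
Step 1: x=[4.1250 9.3750] v=[0.5000 -2.5000]
Step 2: x=[4.3203 8.6719] v=[0.7813 -2.8125]
Step 3: x=[4.5176 7.9468] v=[0.7891 -2.9004]
Step 4: x=[4.6469 7.2574] v=[0.5170 -2.7577]
Step 5: x=[4.6489 6.6548] v=[0.0079 -2.4103]
Step 6: x=[4.4857 6.1769] v=[-0.6529 -1.9118]
Step 7: x=[4.1478 5.8433] v=[-1.3515 -1.3346]
Step 8: x=[3.6567 5.6537] v=[-1.9646 -0.7585]

Answer: 3.6567 5.6537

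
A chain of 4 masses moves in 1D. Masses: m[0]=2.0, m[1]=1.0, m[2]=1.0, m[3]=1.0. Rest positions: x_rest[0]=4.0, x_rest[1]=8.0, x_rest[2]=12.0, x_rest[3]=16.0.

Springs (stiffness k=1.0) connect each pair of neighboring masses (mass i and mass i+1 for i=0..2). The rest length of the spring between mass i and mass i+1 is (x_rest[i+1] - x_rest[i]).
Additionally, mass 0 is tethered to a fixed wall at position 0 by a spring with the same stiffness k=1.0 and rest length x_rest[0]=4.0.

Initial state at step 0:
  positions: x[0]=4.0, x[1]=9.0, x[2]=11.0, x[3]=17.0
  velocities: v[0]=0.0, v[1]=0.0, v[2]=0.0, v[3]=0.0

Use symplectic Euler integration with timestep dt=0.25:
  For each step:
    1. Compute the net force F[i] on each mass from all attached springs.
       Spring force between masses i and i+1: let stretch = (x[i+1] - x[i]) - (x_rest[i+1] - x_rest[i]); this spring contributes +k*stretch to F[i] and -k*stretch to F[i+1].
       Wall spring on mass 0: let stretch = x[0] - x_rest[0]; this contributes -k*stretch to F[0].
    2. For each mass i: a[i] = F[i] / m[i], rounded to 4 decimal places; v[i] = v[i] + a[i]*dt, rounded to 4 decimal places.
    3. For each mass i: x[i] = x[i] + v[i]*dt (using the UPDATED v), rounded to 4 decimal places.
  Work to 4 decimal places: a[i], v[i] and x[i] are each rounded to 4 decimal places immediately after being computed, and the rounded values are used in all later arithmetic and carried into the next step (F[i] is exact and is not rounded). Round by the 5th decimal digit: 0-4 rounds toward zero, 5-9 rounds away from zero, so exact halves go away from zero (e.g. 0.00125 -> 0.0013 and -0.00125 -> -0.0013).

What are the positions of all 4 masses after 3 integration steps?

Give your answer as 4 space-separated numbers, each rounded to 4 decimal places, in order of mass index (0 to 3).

Answer: 4.1503 8.0713 12.2565 16.3625

Derivation:
Step 0: x=[4.0000 9.0000 11.0000 17.0000] v=[0.0000 0.0000 0.0000 0.0000]
Step 1: x=[4.0313 8.8125 11.2500 16.8750] v=[0.1250 -0.7500 1.0000 -0.5000]
Step 2: x=[4.0860 8.4785 11.6992 16.6484] v=[0.2188 -1.3359 1.7969 -0.9063]
Step 3: x=[4.1503 8.0713 12.2565 16.3625] v=[0.2571 -1.6289 2.2290 -1.1436]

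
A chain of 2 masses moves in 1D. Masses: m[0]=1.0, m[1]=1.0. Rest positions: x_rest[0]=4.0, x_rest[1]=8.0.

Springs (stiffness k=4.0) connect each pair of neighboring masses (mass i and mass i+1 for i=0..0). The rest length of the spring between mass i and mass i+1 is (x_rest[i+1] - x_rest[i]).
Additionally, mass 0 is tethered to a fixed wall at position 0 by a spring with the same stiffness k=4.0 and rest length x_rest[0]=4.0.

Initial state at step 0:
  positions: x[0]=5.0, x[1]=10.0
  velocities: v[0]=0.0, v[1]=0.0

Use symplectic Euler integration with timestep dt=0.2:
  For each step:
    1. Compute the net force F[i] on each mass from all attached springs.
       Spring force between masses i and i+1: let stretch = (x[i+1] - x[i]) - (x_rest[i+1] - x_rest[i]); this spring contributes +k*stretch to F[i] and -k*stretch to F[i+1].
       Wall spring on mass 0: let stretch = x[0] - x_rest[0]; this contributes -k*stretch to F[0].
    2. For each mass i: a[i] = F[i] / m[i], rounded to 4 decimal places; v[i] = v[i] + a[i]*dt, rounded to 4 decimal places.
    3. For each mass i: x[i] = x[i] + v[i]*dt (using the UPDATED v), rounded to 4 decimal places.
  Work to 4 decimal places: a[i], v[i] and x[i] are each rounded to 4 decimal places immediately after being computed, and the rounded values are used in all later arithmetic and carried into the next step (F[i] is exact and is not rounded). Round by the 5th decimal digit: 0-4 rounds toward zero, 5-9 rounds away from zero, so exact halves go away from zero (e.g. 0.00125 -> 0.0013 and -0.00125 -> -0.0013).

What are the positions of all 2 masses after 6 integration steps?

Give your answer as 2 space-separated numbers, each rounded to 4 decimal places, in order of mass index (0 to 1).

Answer: 4.0275 7.8769

Derivation:
Step 0: x=[5.0000 10.0000] v=[0.0000 0.0000]
Step 1: x=[5.0000 9.8400] v=[0.0000 -0.8000]
Step 2: x=[4.9744 9.5456] v=[-0.1280 -1.4720]
Step 3: x=[4.8843 9.1598] v=[-0.4506 -1.9290]
Step 4: x=[4.6968 8.7299] v=[-0.9376 -2.1494]
Step 5: x=[4.4031 8.2947] v=[-1.4686 -2.1759]
Step 6: x=[4.0275 7.8769] v=[-1.8778 -2.0892]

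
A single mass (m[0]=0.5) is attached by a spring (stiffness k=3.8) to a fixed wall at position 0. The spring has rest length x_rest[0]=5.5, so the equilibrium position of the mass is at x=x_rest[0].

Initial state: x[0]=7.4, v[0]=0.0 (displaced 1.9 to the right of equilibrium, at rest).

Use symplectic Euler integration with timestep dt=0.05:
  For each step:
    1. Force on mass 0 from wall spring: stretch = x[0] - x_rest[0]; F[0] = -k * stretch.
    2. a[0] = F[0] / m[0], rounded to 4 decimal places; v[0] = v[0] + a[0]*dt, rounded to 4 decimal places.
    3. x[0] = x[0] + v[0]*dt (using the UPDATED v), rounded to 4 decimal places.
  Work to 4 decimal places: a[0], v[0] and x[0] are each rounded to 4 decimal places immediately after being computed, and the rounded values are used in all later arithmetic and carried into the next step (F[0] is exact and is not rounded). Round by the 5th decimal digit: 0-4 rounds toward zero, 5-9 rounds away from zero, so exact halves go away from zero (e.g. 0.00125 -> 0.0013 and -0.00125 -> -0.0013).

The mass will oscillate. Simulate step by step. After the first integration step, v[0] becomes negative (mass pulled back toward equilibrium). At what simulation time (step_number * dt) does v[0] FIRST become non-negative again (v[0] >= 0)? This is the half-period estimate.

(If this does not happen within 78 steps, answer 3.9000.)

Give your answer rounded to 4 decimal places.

Answer: 1.1500

Derivation:
Step 0: x=[7.4000] v=[0.0000]
Step 1: x=[7.3639] v=[-0.7220]
Step 2: x=[7.2924] v=[-1.4303]
Step 3: x=[7.1868] v=[-2.1114]
Step 4: x=[7.0492] v=[-2.7524]
Step 5: x=[6.8821] v=[-3.3411]
Step 6: x=[6.6888] v=[-3.8663]
Step 7: x=[6.4729] v=[-4.3180]
Step 8: x=[6.2385] v=[-4.6877]
Step 9: x=[5.9901] v=[-4.9683]
Step 10: x=[5.7324] v=[-5.1545]
Step 11: x=[5.4703] v=[-5.2428]
Step 12: x=[5.2087] v=[-5.2315]
Step 13: x=[4.9527] v=[-5.1208]
Step 14: x=[4.7071] v=[-4.9128]
Step 15: x=[4.4765] v=[-4.6115]
Step 16: x=[4.2654] v=[-4.2226]
Step 17: x=[4.0777] v=[-3.7535]
Step 18: x=[3.9171] v=[-3.2130]
Step 19: x=[3.7865] v=[-2.6115]
Step 20: x=[3.6885] v=[-1.9604]
Step 21: x=[3.6249] v=[-1.2720]
Step 22: x=[3.5969] v=[-0.5595]
Step 23: x=[3.6051] v=[0.1637]
First v>=0 after going negative at step 23, time=1.1500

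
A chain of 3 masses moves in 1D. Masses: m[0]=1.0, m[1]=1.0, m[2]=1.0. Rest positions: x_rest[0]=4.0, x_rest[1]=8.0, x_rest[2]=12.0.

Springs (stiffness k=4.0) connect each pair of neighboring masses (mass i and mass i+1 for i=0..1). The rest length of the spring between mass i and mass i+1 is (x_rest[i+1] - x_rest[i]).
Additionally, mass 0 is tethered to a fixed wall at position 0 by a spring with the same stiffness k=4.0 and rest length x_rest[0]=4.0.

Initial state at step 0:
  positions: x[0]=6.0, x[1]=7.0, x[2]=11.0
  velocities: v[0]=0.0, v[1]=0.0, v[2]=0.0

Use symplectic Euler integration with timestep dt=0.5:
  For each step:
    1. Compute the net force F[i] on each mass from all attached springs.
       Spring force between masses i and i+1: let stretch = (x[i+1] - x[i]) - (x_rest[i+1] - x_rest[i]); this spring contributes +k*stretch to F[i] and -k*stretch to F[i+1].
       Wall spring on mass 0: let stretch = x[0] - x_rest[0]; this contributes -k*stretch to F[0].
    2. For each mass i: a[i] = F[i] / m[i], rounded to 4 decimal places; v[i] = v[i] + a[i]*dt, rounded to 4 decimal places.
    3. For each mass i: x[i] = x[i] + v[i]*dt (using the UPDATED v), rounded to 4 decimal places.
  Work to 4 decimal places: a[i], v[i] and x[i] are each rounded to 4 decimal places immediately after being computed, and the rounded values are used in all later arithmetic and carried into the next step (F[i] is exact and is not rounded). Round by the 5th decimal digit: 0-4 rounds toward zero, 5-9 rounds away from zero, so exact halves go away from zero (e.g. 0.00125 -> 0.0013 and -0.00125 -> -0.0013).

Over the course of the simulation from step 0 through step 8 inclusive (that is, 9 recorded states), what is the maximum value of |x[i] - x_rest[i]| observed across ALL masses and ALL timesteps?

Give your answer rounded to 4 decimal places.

Step 0: x=[6.0000 7.0000 11.0000] v=[0.0000 0.0000 0.0000]
Step 1: x=[1.0000 10.0000 11.0000] v=[-10.0000 6.0000 0.0000]
Step 2: x=[4.0000 5.0000 14.0000] v=[6.0000 -10.0000 6.0000]
Step 3: x=[4.0000 8.0000 12.0000] v=[0.0000 6.0000 -4.0000]
Step 4: x=[4.0000 11.0000 10.0000] v=[0.0000 6.0000 -4.0000]
Step 5: x=[7.0000 6.0000 13.0000] v=[6.0000 -10.0000 6.0000]
Step 6: x=[2.0000 9.0000 13.0000] v=[-10.0000 6.0000 0.0000]
Step 7: x=[2.0000 9.0000 13.0000] v=[0.0000 0.0000 0.0000]
Step 8: x=[7.0000 6.0000 13.0000] v=[10.0000 -6.0000 0.0000]
Max displacement = 3.0000

Answer: 3.0000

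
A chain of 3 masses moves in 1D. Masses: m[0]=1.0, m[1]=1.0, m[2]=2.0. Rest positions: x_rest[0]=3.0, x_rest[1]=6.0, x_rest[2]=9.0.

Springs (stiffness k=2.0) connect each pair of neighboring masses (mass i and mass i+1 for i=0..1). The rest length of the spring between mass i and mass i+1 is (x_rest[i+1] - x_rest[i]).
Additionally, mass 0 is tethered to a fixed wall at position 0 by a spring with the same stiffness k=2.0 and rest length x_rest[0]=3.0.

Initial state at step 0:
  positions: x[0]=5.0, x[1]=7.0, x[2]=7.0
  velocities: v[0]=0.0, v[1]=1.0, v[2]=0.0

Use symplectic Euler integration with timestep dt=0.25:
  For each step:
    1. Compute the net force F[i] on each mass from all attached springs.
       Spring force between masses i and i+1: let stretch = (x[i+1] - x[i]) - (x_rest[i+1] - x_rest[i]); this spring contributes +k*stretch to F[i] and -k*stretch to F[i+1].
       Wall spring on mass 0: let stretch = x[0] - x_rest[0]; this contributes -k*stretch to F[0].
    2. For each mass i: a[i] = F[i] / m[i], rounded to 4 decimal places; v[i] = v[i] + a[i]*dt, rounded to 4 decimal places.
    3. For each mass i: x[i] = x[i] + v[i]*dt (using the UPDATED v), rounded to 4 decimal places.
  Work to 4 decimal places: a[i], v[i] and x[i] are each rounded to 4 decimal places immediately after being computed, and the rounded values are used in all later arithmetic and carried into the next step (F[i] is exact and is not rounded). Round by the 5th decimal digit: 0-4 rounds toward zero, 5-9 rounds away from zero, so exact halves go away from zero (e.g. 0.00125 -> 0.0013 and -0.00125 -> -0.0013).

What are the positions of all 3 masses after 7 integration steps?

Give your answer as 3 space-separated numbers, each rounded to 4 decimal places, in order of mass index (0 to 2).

Answer: 0.8631 4.0391 10.0100

Derivation:
Step 0: x=[5.0000 7.0000 7.0000] v=[0.0000 1.0000 0.0000]
Step 1: x=[4.6250 7.0000 7.1875] v=[-1.5000 0.0000 0.7500]
Step 2: x=[3.9688 6.7266 7.5508] v=[-2.6250 -1.0938 1.4531]
Step 3: x=[3.1612 6.2115 8.0501] v=[-3.2305 -2.0606 1.9971]
Step 4: x=[2.3397 5.5449 8.6220] v=[-3.2860 -2.6665 2.2875]
Step 5: x=[1.6264 4.8623 9.1891] v=[-2.8533 -2.7306 2.2682]
Step 6: x=[1.1143 4.3160 9.6732] v=[-2.0486 -2.1852 1.9365]
Step 7: x=[0.8631 4.0391 10.0100] v=[-1.0049 -1.1075 1.3472]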